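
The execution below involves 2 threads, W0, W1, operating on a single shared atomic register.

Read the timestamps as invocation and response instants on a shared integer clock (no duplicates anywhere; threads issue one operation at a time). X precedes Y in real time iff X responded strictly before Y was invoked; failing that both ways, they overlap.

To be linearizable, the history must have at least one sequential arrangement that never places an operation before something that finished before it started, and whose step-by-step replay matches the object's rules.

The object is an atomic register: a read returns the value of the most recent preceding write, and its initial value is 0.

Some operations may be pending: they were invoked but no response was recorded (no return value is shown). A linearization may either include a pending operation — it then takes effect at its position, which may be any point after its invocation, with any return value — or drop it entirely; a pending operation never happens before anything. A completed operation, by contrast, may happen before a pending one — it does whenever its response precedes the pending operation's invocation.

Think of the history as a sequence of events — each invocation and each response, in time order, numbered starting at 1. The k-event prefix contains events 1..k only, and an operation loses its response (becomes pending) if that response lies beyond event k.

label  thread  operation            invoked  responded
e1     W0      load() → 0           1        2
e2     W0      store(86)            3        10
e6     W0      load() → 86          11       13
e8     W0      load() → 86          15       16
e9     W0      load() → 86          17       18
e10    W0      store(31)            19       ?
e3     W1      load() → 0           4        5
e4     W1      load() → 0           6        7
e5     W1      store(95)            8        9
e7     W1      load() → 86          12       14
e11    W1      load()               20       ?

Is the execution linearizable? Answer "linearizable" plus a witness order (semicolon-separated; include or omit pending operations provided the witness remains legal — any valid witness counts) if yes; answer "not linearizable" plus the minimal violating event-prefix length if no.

linearizable — witness: e1; e3; e4; e5; e2; e6; e7; e8; e9

1. e1 load() → 0, leaving value 0
2. e3 load() → 0, leaving value 0
3. e4 load() → 0, leaving value 0
4. e5 store(95), leaving value 95
5. e2 store(86), leaving value 86
6. e6 load() → 86, leaving value 86
7. e7 load() → 86, leaving value 86
8. e8 load() → 86, leaving value 86
9. e9 load() → 86, leaving value 86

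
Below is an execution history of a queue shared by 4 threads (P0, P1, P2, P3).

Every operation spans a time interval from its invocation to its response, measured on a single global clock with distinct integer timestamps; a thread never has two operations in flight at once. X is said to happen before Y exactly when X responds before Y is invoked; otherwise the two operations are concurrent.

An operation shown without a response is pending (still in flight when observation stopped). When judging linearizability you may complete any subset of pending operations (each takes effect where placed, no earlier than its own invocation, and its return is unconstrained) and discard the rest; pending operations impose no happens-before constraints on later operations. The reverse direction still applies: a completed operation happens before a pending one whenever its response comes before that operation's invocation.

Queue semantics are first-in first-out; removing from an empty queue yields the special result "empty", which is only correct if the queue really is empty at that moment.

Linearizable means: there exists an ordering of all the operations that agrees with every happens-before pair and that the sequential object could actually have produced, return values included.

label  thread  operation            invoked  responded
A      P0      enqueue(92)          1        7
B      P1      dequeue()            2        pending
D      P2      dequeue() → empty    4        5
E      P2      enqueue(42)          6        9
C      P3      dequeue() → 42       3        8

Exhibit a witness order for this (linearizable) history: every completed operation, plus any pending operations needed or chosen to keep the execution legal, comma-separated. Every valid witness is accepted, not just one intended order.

after step 1 (A enqueue(92)): queue <92>
after step 2 (B dequeue() (pending, included)): queue <>
after step 3 (D dequeue() → empty): queue <>
after step 4 (E enqueue(42)): queue <42>
after step 5 (C dequeue() → 42): queue <>

A, B, D, E, C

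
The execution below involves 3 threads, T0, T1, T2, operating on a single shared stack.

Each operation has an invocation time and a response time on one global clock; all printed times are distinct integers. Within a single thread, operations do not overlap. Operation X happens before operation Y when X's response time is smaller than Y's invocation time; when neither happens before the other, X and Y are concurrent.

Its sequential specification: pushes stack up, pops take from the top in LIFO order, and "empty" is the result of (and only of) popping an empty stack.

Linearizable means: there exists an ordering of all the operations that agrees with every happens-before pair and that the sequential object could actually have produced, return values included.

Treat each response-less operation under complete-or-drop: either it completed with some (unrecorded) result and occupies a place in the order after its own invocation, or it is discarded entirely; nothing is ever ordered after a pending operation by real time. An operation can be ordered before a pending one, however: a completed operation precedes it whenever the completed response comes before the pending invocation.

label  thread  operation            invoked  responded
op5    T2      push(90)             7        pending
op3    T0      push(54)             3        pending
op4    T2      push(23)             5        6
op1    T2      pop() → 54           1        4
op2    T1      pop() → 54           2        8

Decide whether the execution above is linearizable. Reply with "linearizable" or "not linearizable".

not linearizable

cut after 7 events: linearizable; cut after 8 events (op2 responds, time 8): not linearizable
3 orders of the 3 completed stack ops respect real time; none is legal
no escape via the 2 pending operations (op3, op5): every completion choice fails
take op1, op2, op4 (pending dropped): step 1 already fails, because op1 pop() → 54 cannot occur there
take op1, op4, op2 (pending dropped): step 1 already fails, because op1 pop() → 54 cannot occur there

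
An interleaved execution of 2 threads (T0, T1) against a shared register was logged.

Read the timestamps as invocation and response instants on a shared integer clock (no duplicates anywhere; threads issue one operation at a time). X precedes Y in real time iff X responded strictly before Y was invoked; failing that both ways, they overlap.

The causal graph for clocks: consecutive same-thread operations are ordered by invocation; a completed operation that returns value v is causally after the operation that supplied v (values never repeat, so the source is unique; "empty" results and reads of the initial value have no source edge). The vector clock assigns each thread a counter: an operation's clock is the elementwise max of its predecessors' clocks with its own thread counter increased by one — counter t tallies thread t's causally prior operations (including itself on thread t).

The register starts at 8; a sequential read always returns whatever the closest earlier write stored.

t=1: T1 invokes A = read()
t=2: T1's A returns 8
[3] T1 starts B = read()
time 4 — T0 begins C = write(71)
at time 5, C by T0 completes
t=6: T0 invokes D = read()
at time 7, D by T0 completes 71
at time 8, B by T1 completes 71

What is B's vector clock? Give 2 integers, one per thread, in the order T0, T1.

VC(A, invoked at 1): no causal predecessors; +1 on T1 → (0, 1)
VC(C, invoked at 4): no causal predecessors; +1 on T0 → (1, 0)
VC(D, invoked at 6): max of VC(C)=(1, 0), then +1 on thread T0 → (2, 0)
VC(B, invoked at 3): max of VC(A)=(0, 1), VC(C)=(1, 0), then +1 on thread T1 → (1, 2)
target: VC(B) = (1, 2)

(1, 2)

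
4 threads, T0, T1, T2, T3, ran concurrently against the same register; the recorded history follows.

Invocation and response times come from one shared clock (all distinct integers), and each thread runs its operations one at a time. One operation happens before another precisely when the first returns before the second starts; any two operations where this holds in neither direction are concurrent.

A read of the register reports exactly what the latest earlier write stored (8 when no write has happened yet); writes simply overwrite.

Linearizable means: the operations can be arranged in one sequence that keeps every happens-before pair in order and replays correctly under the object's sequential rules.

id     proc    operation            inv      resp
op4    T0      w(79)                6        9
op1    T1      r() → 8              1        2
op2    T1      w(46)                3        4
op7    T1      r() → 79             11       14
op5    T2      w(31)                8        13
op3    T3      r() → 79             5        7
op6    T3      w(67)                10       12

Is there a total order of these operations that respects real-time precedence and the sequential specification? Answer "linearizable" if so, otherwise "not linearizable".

a witness: op1, op2, op4, op3, op7, op5, op6
1. op1 r() → 8, leaving value 8
2. op2 w(46), leaving value 46
3. op4 w(79), leaving value 79
4. op3 r() → 79, leaving value 79
5. op7 r() → 79, leaving value 79
6. op5 w(31), leaving value 31
7. op6 w(67), leaving value 67

linearizable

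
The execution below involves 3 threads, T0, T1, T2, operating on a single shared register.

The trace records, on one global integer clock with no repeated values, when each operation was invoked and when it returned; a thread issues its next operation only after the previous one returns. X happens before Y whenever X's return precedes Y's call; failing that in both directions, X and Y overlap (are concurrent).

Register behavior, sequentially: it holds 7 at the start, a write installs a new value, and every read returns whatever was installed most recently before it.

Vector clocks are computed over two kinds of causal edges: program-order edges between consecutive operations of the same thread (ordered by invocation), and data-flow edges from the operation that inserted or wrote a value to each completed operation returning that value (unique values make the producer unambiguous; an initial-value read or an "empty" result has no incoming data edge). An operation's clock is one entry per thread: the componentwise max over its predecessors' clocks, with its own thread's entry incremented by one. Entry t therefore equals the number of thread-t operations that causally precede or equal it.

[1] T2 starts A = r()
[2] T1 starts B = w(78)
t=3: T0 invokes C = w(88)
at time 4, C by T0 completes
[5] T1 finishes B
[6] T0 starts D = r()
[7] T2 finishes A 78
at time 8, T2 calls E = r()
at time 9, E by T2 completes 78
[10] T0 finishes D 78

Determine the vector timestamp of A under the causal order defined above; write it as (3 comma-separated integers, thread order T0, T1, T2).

(0, 1, 1)

invoked at 2, B has no predecessors; its own T1 bump gives (0, 1, 0)
invoked at 3, C has no predecessors; its own T0 bump gives (1, 0, 0)
invoked at 1, A merges VC(B)=(0, 1, 0) and bumps T2's slot → (0, 1, 1)
invoked at 8, E merges VC(A)=(0, 1, 1), VC(B)=(0, 1, 0) and bumps T2's slot → (0, 1, 2)
invoked at 6, D merges VC(B)=(0, 1, 0), VC(C)=(1, 0, 0) and bumps T0's slot → (2, 1, 0)
target: VC(A) = (0, 1, 1)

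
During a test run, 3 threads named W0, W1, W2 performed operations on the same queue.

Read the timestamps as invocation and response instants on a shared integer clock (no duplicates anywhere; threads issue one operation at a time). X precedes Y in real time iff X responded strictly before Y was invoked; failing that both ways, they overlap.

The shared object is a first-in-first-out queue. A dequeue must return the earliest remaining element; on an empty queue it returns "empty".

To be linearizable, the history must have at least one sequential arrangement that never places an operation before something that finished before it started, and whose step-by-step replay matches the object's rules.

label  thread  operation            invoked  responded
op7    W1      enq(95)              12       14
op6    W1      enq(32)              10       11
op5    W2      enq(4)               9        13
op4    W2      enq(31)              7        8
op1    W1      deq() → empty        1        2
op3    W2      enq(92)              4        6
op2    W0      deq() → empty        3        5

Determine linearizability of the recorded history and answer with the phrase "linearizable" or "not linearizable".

linearizable

one valid linearization: op1, op2, op3, op4, op5, op6, op7
1. op1 deq() → empty, leaving queue <>
2. op2 deq() → empty, leaving queue <>
3. op3 enq(92), leaving queue <92>
4. op4 enq(31), leaving queue <92,31>
5. op5 enq(4), leaving queue <92,31,4>
6. op6 enq(32), leaving queue <92,31,4,32>
7. op7 enq(95), leaving queue <92,31,4,32,95>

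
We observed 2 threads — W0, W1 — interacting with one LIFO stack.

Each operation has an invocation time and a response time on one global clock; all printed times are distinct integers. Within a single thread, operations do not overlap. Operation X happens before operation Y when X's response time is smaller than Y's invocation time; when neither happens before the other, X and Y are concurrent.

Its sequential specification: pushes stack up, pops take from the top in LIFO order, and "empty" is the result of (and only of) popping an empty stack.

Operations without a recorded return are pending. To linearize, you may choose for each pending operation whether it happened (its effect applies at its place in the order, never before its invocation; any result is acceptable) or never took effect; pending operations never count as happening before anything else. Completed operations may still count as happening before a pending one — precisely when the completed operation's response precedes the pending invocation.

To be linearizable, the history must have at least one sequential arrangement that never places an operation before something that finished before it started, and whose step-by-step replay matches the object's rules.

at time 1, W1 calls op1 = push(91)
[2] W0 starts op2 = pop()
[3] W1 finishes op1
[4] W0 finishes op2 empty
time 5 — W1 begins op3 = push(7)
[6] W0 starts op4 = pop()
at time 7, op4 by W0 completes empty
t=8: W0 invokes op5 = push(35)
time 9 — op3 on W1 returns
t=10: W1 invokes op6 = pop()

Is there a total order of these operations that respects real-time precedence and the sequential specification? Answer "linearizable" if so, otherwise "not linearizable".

not linearizable

through event 6 a valid linearization exists; event 7 (op4 responding at time 7) ends that
checked exhaustively: 2 real-time-consistent orders of 3 completed operations, zero legal LIFO stack replays
no escape via the 1 pending operation (op3): every completion choice fails
sample order op1, op2, op4 (pending dropped) stalls at step 2 — op2 pop() → empty has no legal effect
sample order op2, op1, op4 (pending dropped) stalls at step 3 — op4 pop() → empty has no legal effect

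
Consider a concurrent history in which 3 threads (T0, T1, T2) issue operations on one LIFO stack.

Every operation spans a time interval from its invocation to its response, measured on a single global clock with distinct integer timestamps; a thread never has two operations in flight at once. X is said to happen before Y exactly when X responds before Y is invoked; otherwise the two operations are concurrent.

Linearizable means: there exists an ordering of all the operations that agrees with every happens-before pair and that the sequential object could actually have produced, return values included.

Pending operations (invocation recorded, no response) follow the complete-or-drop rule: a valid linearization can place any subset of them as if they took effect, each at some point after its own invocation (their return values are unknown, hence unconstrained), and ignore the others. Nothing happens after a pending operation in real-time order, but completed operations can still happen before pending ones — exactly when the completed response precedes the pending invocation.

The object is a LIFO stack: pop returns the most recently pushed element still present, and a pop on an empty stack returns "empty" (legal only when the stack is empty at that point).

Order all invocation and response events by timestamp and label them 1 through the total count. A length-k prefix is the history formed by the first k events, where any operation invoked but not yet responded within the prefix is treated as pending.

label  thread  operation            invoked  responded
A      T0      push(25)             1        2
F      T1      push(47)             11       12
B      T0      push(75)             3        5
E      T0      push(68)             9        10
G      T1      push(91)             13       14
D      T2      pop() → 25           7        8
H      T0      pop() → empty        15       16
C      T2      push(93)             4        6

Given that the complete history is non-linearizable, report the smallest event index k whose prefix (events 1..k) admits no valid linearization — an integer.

one valid order for events 1..7 is A, B, C:
after step 1 (A push(25)): stack <25>
after step 2 (B push(75)): stack <25,75>
after step 3 (C push(93)): stack <25,75,93>
adding event 8 (D responds at 8) leaves no legal real-time order
one such order, A, B, C, D, breaks at step 4 where D pop() → 25 is illegal
one such order, A, C, B, D, breaks at step 4 where D pop() → 25 is illegal

8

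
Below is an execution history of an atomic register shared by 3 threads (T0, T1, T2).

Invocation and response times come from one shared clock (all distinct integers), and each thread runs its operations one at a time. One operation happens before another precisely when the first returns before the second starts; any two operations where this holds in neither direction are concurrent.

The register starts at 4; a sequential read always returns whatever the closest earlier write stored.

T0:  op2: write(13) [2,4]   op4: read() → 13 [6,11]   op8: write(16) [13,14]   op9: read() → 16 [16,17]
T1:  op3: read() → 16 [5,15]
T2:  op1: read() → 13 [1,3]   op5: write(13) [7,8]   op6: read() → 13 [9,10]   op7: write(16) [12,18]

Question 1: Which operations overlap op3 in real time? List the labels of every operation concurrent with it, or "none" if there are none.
op3 spans [5,15]; an op avoiding the whole window 5..15 is ordered, any other is concurrent
op1 [1,3]: before
op2 [2,4]: before
op4 [6,11]: concurrent
op5 [7,8]: concurrent
op6 [9,10]: concurrent
op7 [12,18]: concurrent
op8 [13,14]: concurrent
op9 [16,17]: after

op4, op5, op6, op7, op8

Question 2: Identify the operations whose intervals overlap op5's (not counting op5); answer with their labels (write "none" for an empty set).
concurrent with op5 ([7,8]): every op whose interval crosses 7..8
op1 [1,3]: before
op2 [2,4]: before
op3 [5,15]: concurrent
op4 [6,11]: concurrent
op6 [9,10]: after
op7 [12,18]: after
op8 [13,14]: after
op9 [16,17]: after

op3, op4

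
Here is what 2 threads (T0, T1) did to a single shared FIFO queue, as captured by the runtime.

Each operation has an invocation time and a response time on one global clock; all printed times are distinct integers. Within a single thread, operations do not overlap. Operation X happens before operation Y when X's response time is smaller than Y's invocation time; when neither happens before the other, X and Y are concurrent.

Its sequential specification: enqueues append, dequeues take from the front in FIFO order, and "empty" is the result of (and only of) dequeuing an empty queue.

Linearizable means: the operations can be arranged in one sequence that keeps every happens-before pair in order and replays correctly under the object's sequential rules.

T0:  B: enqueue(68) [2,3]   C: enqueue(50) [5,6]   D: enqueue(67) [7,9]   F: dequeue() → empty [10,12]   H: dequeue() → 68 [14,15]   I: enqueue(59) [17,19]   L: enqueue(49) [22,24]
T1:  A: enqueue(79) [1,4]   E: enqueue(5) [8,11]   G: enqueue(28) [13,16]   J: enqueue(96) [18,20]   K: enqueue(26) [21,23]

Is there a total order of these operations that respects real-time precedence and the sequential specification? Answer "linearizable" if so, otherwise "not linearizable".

events 1..11 are fine; event 12 — the response of F at time 12 — makes the prefix non-linearizable
all 6 real-time-respecting orders fail — 6 completed FIFO queue operations, no legal replay
sample order A, B, C, D, E, F stalls at step 6 — F dequeue() → empty has no legal effect
sample order A, B, C, D, F, E stalls at step 5 — F dequeue() → empty has no legal effect

not linearizable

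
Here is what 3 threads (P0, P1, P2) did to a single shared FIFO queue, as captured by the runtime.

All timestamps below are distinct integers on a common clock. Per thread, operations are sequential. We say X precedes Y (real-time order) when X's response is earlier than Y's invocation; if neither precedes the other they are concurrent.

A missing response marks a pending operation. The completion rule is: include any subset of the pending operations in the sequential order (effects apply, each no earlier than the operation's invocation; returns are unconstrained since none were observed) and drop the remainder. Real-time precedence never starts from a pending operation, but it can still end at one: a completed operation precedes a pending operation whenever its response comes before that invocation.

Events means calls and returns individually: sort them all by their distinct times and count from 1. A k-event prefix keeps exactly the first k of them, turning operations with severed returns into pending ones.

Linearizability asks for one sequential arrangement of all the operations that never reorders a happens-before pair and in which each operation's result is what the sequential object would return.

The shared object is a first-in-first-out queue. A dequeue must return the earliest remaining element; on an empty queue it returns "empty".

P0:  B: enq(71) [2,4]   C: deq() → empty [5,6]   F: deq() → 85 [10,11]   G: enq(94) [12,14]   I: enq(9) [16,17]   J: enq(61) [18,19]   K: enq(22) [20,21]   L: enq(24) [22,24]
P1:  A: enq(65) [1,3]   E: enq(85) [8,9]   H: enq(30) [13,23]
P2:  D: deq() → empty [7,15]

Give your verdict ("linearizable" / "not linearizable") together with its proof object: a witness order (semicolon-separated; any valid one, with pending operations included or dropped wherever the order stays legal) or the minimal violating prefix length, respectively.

not linearizable — minimal violating prefix: 6 events

already the first 6 events (up to C's response at time 6) admit no linearization; the first 5 still do
real-time-consistent orders of the 3 completed operations: 2 — all fail the FIFO queue replay
one such order, A, B, C, breaks at step 3 where C deq() → empty is illegal
one such order, B, A, C, breaks at step 3 where C deq() → empty is illegal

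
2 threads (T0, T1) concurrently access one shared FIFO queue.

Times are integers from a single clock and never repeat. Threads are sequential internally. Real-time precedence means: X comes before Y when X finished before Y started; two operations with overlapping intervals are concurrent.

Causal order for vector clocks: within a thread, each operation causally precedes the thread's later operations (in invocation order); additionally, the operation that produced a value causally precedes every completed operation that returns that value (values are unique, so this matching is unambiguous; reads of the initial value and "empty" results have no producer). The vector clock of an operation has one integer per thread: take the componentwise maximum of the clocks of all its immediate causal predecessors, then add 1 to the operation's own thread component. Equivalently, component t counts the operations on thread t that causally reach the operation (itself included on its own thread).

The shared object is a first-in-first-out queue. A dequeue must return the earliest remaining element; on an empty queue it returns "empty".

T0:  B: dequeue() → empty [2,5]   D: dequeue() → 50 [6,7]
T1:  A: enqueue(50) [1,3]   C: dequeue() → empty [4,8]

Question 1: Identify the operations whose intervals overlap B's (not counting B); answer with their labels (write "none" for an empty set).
A, C

B spans [2,5]: anything still running between times 2 and 5 counts as concurrent
A [1,3]: concurrent
C [4,8]: concurrent
D [6,7]: after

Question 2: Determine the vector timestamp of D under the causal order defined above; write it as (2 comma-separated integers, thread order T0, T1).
(2, 1)

VC(A, invoked at 1): no causal predecessors; +1 on T1 → (0, 1)
VC(B, invoked at 2): no causal predecessors; +1 on T0 → (1, 0)
C, invoked 4, takes VC(A)=(0, 1) under max, adds 1 for T1 → (0, 2)
D, invoked 6, takes VC(A)=(0, 1), VC(B)=(1, 0) under max, adds 1 for T0 → (2, 1)
target: VC(D) = (2, 1)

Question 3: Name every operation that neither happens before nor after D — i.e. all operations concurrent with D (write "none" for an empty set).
C

D spans [6,7]; an op avoiding the whole window 6..7 is ordered, any other is concurrent
A [1,3]: before
B [2,5]: before
C [4,8]: concurrent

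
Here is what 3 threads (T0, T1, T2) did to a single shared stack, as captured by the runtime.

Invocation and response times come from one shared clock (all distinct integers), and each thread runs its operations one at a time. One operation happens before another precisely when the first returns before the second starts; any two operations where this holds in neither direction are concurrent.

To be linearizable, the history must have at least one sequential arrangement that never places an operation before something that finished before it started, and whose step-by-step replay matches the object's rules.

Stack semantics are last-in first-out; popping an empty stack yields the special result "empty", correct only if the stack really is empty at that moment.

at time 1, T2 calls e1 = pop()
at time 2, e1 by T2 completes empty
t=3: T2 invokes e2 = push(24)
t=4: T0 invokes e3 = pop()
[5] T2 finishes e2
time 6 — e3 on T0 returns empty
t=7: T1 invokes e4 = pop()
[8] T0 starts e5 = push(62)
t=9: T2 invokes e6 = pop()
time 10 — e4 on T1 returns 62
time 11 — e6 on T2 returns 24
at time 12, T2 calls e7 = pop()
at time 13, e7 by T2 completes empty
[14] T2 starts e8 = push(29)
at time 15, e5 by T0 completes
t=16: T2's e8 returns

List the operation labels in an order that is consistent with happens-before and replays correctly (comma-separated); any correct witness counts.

after step 1 (e1 pop() → empty): stack <>
after step 2 (e3 pop() → empty): stack <>
after step 3 (e2 push(24)): stack <24>
after step 4 (e5 push(62)): stack <24,62>
after step 5 (e4 pop() → 62): stack <24>
after step 6 (e6 pop() → 24): stack <>
after step 7 (e7 pop() → empty): stack <>
after step 8 (e8 push(29)): stack <29>

e1, e3, e2, e5, e4, e6, e7, e8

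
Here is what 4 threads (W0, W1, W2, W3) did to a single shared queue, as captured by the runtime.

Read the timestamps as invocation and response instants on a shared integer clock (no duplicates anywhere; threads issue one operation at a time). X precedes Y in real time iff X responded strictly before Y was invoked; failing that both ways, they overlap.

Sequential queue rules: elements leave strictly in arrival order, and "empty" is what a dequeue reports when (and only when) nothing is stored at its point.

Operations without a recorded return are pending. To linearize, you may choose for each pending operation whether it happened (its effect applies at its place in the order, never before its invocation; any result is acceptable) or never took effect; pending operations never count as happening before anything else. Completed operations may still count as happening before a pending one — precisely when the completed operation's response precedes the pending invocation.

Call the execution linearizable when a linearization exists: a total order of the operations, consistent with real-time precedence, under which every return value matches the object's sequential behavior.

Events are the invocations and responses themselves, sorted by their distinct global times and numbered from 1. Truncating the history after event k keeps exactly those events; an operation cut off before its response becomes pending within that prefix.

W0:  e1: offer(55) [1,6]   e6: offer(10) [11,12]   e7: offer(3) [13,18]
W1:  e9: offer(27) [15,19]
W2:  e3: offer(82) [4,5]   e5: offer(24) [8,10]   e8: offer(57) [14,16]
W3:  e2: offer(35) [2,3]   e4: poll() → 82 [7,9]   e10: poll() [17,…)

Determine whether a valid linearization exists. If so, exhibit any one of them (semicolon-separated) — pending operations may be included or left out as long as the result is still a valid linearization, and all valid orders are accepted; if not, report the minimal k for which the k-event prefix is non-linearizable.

not linearizable — minimal violating prefix: 9 events

through event 8 a valid linearization exists; event 9 (e4 responding at time 9) ends that
3 orders of the 4 completed queue ops respect real time; none is legal
including or dropping the 1 pending operation (e5) in any combination fails
one such order, e1, e2, e3, e4 (pending dropped), breaks at step 4 where e4 poll() → 82 is illegal
one such order, e2, e1, e3, e4 (pending dropped), breaks at step 4 where e4 poll() → 82 is illegal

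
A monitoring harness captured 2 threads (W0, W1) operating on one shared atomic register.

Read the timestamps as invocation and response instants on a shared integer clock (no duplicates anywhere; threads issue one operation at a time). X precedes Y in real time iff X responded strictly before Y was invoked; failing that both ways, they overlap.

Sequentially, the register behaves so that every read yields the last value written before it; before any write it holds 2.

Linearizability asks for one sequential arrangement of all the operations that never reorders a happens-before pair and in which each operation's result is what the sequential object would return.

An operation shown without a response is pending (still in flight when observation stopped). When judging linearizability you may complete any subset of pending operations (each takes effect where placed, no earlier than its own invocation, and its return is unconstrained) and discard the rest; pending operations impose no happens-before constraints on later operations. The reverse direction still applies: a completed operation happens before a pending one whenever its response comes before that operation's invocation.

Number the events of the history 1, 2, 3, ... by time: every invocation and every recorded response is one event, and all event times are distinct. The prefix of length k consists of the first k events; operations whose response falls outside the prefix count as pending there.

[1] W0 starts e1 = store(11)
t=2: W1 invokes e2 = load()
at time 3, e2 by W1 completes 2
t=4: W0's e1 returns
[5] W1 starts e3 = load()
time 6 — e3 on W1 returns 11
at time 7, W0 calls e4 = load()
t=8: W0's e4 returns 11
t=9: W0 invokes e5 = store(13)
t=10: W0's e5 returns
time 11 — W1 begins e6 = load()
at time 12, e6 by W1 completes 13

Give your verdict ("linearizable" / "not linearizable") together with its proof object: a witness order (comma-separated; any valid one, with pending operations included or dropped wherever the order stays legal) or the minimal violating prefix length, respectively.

linearizable — witness: e2, e1, e3, e4, e5, e6

after step 1 (e2 load() → 2): value 2
after step 2 (e1 store(11)): value 11
after step 3 (e3 load() → 11): value 11
after step 4 (e4 load() → 11): value 11
after step 5 (e5 store(13)): value 13
after step 6 (e6 load() → 13): value 13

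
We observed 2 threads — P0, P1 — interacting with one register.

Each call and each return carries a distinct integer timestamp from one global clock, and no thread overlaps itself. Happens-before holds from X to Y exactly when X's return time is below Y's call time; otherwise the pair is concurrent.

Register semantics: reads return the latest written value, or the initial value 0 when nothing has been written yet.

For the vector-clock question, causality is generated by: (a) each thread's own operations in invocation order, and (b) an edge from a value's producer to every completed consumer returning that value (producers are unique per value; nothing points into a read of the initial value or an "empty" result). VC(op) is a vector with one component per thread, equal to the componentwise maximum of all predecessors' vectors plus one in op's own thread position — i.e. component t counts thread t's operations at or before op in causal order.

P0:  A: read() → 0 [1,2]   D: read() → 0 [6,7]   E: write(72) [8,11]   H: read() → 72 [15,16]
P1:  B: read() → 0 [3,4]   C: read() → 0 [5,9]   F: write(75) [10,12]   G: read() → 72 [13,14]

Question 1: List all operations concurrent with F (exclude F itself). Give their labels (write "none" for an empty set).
F spans [10,12]: anything still running between times 10 and 12 counts as concurrent
A [1,2]: before
B [3,4]: before
C [5,9]: before
D [6,7]: before
E [8,11]: concurrent
G [13,14]: after
H [15,16]: after

E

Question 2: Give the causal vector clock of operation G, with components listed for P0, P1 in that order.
B, invoked 3, has no incoming edges; only P1's bump applies → (0, 1)
A, invoked 1, has no incoming edges; only P0's bump applies → (1, 0)
C, invoked 5, takes VC(B)=(0, 1) under max, adds 1 for P1 → (0, 2)
D, invoked 6, takes VC(A)=(1, 0) under max, adds 1 for P0 → (2, 0)
F, invoked 10, takes VC(C)=(0, 2) under max, adds 1 for P1 → (0, 3)
E, invoked 8, takes VC(D)=(2, 0) under max, adds 1 for P0 → (3, 0)
H, invoked 15, takes VC(E)=(3, 0) under max, adds 1 for P0 → (4, 0)
G, invoked 13, takes VC(E)=(3, 0), VC(F)=(0, 3) under max, adds 1 for P1 → (3, 4)
target: VC(G) = (3, 4)

(3, 4)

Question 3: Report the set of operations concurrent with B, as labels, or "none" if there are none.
concurrent with B ([3,4]): every op whose interval crosses 3..4
A [1,2]: before
C [5,9]: after
D [6,7]: after
E [8,11]: after
F [10,12]: after
G [13,14]: after
H [15,16]: after

none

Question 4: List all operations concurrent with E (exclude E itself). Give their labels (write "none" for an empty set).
E spans [8,11]; an op avoiding the whole window 8..11 is ordered, any other is concurrent
A [1,2]: before
B [3,4]: before
C [5,9]: concurrent
D [6,7]: before
F [10,12]: concurrent
G [13,14]: after
H [15,16]: after

C, F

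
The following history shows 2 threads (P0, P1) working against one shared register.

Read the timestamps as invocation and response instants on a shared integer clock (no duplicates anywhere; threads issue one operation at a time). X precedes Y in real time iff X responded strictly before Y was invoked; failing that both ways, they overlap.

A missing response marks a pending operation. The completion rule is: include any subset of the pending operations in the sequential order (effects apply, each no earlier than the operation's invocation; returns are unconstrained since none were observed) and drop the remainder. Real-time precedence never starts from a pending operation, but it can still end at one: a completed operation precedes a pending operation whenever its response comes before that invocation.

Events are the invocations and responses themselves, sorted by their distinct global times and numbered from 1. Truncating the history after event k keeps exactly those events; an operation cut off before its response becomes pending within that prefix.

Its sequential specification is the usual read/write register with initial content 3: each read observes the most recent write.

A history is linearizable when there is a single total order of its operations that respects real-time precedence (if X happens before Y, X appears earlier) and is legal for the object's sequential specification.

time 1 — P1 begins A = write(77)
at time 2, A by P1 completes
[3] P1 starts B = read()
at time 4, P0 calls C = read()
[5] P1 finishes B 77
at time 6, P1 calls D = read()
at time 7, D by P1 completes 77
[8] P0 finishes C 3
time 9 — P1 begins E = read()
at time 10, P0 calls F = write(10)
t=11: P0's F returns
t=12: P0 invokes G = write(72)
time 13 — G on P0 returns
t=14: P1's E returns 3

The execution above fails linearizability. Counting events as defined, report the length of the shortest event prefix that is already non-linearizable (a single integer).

8

a valid linearization of events 1..7 exists, for instance A, B, C, D:
step 1: A write(77) — value 77
step 2: B read() → 77 — value 77
step 3: C read() (pending, included) — value 77
step 4: D read() → 77 — value 77
with event 8 included (C responding at time 8), all real-time-consistent orders fail
e.g. A, B, C, D: illegal at step 3, since C read() → 3 cannot apply there
e.g. A, B, D, C: illegal at step 4, since C read() → 3 cannot apply there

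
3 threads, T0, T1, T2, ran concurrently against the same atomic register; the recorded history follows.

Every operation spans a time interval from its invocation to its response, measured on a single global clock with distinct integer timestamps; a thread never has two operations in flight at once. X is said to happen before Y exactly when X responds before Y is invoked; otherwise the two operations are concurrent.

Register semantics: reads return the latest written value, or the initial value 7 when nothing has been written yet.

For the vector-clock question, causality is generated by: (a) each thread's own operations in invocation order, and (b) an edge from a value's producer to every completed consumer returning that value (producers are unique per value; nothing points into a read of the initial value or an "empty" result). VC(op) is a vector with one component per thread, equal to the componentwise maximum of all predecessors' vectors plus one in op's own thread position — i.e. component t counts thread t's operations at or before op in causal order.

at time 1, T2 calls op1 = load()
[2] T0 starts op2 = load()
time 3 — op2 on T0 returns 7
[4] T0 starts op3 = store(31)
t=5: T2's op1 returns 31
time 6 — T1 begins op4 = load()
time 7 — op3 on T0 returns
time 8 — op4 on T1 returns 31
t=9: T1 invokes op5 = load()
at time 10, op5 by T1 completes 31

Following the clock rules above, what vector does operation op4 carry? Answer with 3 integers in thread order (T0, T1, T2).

(2, 1, 0)

VC(op2, invoked at 2): no causal predecessors; +1 on T0 → (1, 0, 0)
op3 (invocation 4): componentwise max over VC(op2)=(1, 0, 0), +1 at T0, giving (2, 0, 0)
op1 (invocation 1): componentwise max over VC(op3)=(2, 0, 0), +1 at T2, giving (2, 0, 1)
op4 (invocation 6): componentwise max over VC(op3)=(2, 0, 0), +1 at T1, giving (2, 1, 0)
op5 (invocation 9): componentwise max over VC(op3)=(2, 0, 0), VC(op4)=(2, 1, 0), +1 at T1, giving (2, 2, 0)
target: VC(op4) = (2, 1, 0)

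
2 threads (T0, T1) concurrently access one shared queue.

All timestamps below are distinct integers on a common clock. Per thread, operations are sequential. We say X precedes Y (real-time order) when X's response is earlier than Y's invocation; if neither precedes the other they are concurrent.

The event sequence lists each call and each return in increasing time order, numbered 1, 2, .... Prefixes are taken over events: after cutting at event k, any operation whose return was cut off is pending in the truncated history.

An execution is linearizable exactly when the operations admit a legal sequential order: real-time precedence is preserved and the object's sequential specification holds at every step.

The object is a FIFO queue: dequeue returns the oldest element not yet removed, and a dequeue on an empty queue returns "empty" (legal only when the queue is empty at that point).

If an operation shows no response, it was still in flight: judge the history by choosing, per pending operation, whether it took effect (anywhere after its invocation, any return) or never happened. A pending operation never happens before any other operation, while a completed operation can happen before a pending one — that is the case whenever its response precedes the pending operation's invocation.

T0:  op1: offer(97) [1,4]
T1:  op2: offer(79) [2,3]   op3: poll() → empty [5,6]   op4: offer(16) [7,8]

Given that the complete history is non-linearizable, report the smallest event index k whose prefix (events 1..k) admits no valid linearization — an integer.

events 1..5 are linearizable; a witness order is op1, op2:
after step 1 (op1 offer(97)): queue <97>
after step 2 (op2 offer(79)): queue <97,79>
at event 6 (op3's time-6 response) nothing linearizes any more
sample order op1, op2, op3 stalls at step 3 — op3 poll() → empty has no legal effect
sample order op2, op1, op3 stalls at step 3 — op3 poll() → empty has no legal effect

6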